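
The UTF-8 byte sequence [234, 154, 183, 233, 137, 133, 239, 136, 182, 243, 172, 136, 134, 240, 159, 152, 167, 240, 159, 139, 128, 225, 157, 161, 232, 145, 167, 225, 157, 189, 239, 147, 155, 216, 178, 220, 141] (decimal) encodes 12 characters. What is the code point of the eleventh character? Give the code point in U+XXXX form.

Offset 0: leading byte 0xEA = 11101010 → 3-byte char #1 = EA 9A B7.
Offset 3: leading byte 0xE9 = 11101001 → 3-byte char #2 = E9 89 85.
Offset 6: leading byte 0xEF = 11101111 → 3-byte char #3 = EF 88 B6.
Offset 9: leading byte 0xF3 = 11110011 → 4-byte char #4 = F3 AC 88 86.
Offset 13: leading byte 0xF0 = 11110000 → 4-byte char #5 = F0 9F 98 A7.
Offset 17: leading byte 0xF0 = 11110000 → 4-byte char #6 = F0 9F 8B 80.
Offset 21: leading byte 0xE1 = 11100001 → 3-byte char #7 = E1 9D A1.
Offset 24: leading byte 0xE8 = 11101000 → 3-byte char #8 = E8 91 A7.
Offset 27: leading byte 0xE1 = 11100001 → 3-byte char #9 = E1 9D BD.
Offset 30: leading byte 0xEF = 11101111 → 3-byte char #10 = EF 93 9B.
Offset 33: leading byte 0xD8 = 11011000 → 2-byte char #11 = D8 B2.
Leading byte 0xD8 = 11011000 matches 110xxxxx → 2-byte sequence.
Byte 1: 0xD8 = 11011000, payload 11000 (5 bits).
Byte 2: 0xB2 = 10110010 (10xxxxxx ✓), payload 110010.
Concatenate: 11000110010 = 0x632 (11 bits → U+0632).

U+0632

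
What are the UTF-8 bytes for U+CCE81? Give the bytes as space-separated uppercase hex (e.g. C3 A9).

F3 8C BA 81

U+CCE81 = 0xCCE81 = 839297 decimal. In range U+10000–U+10FFFF → 4-byte form: 11110xxx 10xxxxxx 10xxxxxx 10xxxxxx.
Binary (21 bits): 011001100111010000001.
Split 3+6+6+6: 011 | 001100 | 111010 | 000001.
Byte 1: 11110011 = 0xF3.
Byte 2: 10001100 = 0x8C.
Byte 3: 10111010 = 0xBA.
Byte 4: 10000001 = 0x81.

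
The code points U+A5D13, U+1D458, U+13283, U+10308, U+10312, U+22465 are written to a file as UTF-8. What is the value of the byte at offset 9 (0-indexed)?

0x93

U+A5D13 → 4-byte form F2 A5 B4 93 at offsets 0–3.
U+1D458 → 4-byte form F0 9D 91 98 at offsets 4–7.
U+13283 → 4-byte form F0 93 8A 83 at offsets 8–11.
Offset 9 falls in char 3's range; it's byte 2 of F0 93 8A 83 = 0x93.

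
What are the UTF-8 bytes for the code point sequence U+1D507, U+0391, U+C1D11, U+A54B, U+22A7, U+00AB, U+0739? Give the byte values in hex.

U+1D507: 4-byte form → F0 9D 94 87.
U+0391: 2-byte form → CE 91.
U+C1D11: 4-byte form → F3 81 B4 91.
U+A54B: 3-byte form → EA 95 8B.
U+22A7: 3-byte form → E2 8A A7.
U+00AB: 2-byte form → C2 AB.
U+0739: 2-byte form → DC B9.
Concatenated (20 bytes): F0 9D 94 87 CE 91 F3 81 B4 91 EA 95 8B E2 8A A7 C2 AB DC B9.

F0 9D 94 87 CE 91 F3 81 B4 91 EA 95 8B E2 8A A7 C2 AB DC B9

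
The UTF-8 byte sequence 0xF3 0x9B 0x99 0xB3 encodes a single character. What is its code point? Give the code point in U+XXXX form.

Leading byte 0xF3 = 11110011 matches 11110xxx → 4-byte sequence.
Byte 1: 0xF3 = 11110011, payload 011 (3 bits).
Byte 2: 0x9B = 10011011 (10xxxxxx ✓), payload 011011.
Byte 3: 0x99 = 10011001 (10xxxxxx ✓), payload 011001.
Byte 4: 0xB3 = 10110011 (10xxxxxx ✓), payload 110011.
Concatenate: 011011011011001110011 = 0xDB673 (21 bits → U+DB673).

U+DB673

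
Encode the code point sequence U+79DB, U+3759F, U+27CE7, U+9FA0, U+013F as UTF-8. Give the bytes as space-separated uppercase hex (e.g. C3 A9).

U+79DB: 3-byte form → E7 A7 9B.
U+3759F: 4-byte form → F0 B7 96 9F.
U+27CE7: 4-byte form → F0 A7 B3 A7.
U+9FA0: 3-byte form → E9 BE A0.
U+013F: 2-byte form → C4 BF.
Concatenated (16 bytes): E7 A7 9B F0 B7 96 9F F0 A7 B3 A7 E9 BE A0 C4 BF.

E7 A7 9B F0 B7 96 9F F0 A7 B3 A7 E9 BE A0 C4 BF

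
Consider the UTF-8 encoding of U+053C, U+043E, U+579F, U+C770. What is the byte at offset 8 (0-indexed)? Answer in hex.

U+053C → 2-byte form D4 BC at offsets 0–1.
U+043E → 2-byte form D0 BE at offsets 2–3.
U+579F → 3-byte form E5 9E 9F at offsets 4–6.
U+C770 → 3-byte form EC 9D B0 at offsets 7–9.
Offset 8 falls in char 4's range; it's byte 2 of EC 9D B0 = 0x9D.

0x9D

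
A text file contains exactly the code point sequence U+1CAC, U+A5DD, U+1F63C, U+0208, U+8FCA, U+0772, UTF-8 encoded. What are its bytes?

U+1CAC: 3-byte form → E1 B2 AC.
U+A5DD: 3-byte form → EA 97 9D.
U+1F63C: 4-byte form → F0 9F 98 BC.
U+0208: 2-byte form → C8 88.
U+8FCA: 3-byte form → E8 BF 8A.
U+0772: 2-byte form → DD B2.
Concatenated (17 bytes): E1 B2 AC EA 97 9D F0 9F 98 BC C8 88 E8 BF 8A DD B2.

E1 B2 AC EA 97 9D F0 9F 98 BC C8 88 E8 BF 8A DD B2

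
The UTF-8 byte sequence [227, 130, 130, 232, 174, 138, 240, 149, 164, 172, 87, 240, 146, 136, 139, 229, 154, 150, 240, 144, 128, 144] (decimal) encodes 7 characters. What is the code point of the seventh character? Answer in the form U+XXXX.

Offset 0: leading byte 0xE3 = 11100011 → 3-byte char #1 = E3 82 82.
Offset 3: leading byte 0xE8 = 11101000 → 3-byte char #2 = E8 AE 8A.
Offset 6: leading byte 0xF0 = 11110000 → 4-byte char #3 = F0 95 A4 AC.
Offset 10: leading byte 0x57 = 01010111 → 1-byte char #4 = 57.
Offset 11: leading byte 0xF0 = 11110000 → 4-byte char #5 = F0 92 88 8B.
Offset 15: leading byte 0xE5 = 11100101 → 3-byte char #6 = E5 9A 96.
Offset 18: leading byte 0xF0 = 11110000 → 4-byte char #7 = F0 90 80 90.
Leading byte 0xF0 = 11110000 matches 11110xxx → 4-byte sequence.
Byte 1: 0xF0 = 11110000, payload 000 (3 bits).
Byte 2: 0x90 = 10010000 (10xxxxxx ✓), payload 010000.
Byte 3: 0x80 = 10000000 (10xxxxxx ✓), payload 000000.
Byte 4: 0x90 = 10010000 (10xxxxxx ✓), payload 010000.
Concatenate: 000010000000000010000 = 0x10010 (21 bits → U+10010).

U+10010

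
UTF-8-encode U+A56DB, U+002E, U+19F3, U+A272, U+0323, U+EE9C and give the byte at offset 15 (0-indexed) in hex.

0x9C

U+A56DB → 4-byte form F2 A5 9B 9B at offsets 0–3.
U+002E → 1-byte form 2E at offsets 4–4.
U+19F3 → 3-byte form E1 A7 B3 at offsets 5–7.
U+A272 → 3-byte form EA 89 B2 at offsets 8–10.
U+0323 → 2-byte form CC A3 at offsets 11–12.
U+EE9C → 3-byte form EE BA 9C at offsets 13–15.
Offset 15 falls in char 6's range; it's byte 3 of EE BA 9C = 0x9C.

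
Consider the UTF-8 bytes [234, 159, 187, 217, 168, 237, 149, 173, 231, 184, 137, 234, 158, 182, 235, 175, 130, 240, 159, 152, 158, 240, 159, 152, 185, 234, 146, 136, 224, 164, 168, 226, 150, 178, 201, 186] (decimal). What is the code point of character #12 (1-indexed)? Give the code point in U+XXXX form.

Offset 0: leading byte 0xEA = 11101010 → 3-byte char #1 = EA 9F BB.
Offset 3: leading byte 0xD9 = 11011001 → 2-byte char #2 = D9 A8.
Offset 5: leading byte 0xED = 11101101 → 3-byte char #3 = ED 95 AD.
Offset 8: leading byte 0xE7 = 11100111 → 3-byte char #4 = E7 B8 89.
Offset 11: leading byte 0xEA = 11101010 → 3-byte char #5 = EA 9E B6.
Offset 14: leading byte 0xEB = 11101011 → 3-byte char #6 = EB AF 82.
Offset 17: leading byte 0xF0 = 11110000 → 4-byte char #7 = F0 9F 98 9E.
Offset 21: leading byte 0xF0 = 11110000 → 4-byte char #8 = F0 9F 98 B9.
Offset 25: leading byte 0xEA = 11101010 → 3-byte char #9 = EA 92 88.
Offset 28: leading byte 0xE0 = 11100000 → 3-byte char #10 = E0 A4 A8.
Offset 31: leading byte 0xE2 = 11100010 → 3-byte char #11 = E2 96 B2.
Offset 34: leading byte 0xC9 = 11001001 → 2-byte char #12 = C9 BA.
Leading byte 0xC9 = 11001001 matches 110xxxxx → 2-byte sequence.
Byte 1: 0xC9 = 11001001, payload 01001 (5 bits).
Byte 2: 0xBA = 10111010 (10xxxxxx ✓), payload 111010.
Concatenate: 01001111010 = 0x27A (11 bits → U+027A).

U+027A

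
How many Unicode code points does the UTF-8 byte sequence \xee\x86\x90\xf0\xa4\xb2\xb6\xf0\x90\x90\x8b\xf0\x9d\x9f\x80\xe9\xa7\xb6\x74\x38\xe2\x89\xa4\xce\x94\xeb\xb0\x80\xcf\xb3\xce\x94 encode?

Byte at offset 0: 0xEE = 11101110 → 3-byte char (#1). Advance 3.
Byte at offset 3: 0xF0 = 11110000 → 4-byte char (#2). Advance 4.
Byte at offset 7: 0xF0 = 11110000 → 4-byte char (#3). Advance 4.
Byte at offset 11: 0xF0 = 11110000 → 4-byte char (#4). Advance 4.
Byte at offset 15: 0xE9 = 11101001 → 3-byte char (#5). Advance 3.
Byte at offset 18: 0x74 = 01110100 → 1-byte char (#6). Advance 1.
Byte at offset 19: 0x38 = 00111000 → 1-byte char (#7). Advance 1.
Byte at offset 20: 0xE2 = 11100010 → 3-byte char (#8). Advance 3.
Byte at offset 23: 0xCE = 11001110 → 2-byte char (#9). Advance 2.
Byte at offset 25: 0xEB = 11101011 → 3-byte char (#10). Advance 3.
Byte at offset 28: 0xCF = 11001111 → 2-byte char (#11). Advance 2.
Byte at offset 30: 0xCE = 11001110 → 2-byte char (#12). Advance 2.
Reached end at offset 32 after 12 code points.

12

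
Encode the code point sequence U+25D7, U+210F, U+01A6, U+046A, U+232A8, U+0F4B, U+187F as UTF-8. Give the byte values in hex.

U+25D7: 3-byte form → E2 97 97.
U+210F: 3-byte form → E2 84 8F.
U+01A6: 2-byte form → C6 A6.
U+046A: 2-byte form → D1 AA.
U+232A8: 4-byte form → F0 A3 8A A8.
U+0F4B: 3-byte form → E0 BD 8B.
U+187F: 3-byte form → E1 A1 BF.
Concatenated (20 bytes): E2 97 97 E2 84 8F C6 A6 D1 AA F0 A3 8A A8 E0 BD 8B E1 A1 BF.

E2 97 97 E2 84 8F C6 A6 D1 AA F0 A3 8A A8 E0 BD 8B E1 A1 BF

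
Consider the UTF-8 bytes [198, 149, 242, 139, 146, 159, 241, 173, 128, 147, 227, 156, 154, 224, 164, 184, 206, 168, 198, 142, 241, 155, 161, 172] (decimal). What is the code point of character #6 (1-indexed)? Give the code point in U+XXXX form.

U+03A8

Offset 0: leading byte 0xC6 = 11000110 → 2-byte char #1 = C6 95.
Offset 2: leading byte 0xF2 = 11110010 → 4-byte char #2 = F2 8B 92 9F.
Offset 6: leading byte 0xF1 = 11110001 → 4-byte char #3 = F1 AD 80 93.
Offset 10: leading byte 0xE3 = 11100011 → 3-byte char #4 = E3 9C 9A.
Offset 13: leading byte 0xE0 = 11100000 → 3-byte char #5 = E0 A4 B8.
Offset 16: leading byte 0xCE = 11001110 → 2-byte char #6 = CE A8.
Leading byte 0xCE = 11001110 matches 110xxxxx → 2-byte sequence.
Byte 1: 0xCE = 11001110, payload 01110 (5 bits).
Byte 2: 0xA8 = 10101000 (10xxxxxx ✓), payload 101000.
Concatenate: 01110101000 = 0x3A8 (11 bits → U+03A8).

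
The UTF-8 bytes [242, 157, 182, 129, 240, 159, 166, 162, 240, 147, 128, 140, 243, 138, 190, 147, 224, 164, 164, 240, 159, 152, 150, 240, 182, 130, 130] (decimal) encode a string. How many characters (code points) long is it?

Byte at offset 0: 0xF2 = 11110010 → 4-byte char (#1). Advance 4.
Byte at offset 4: 0xF0 = 11110000 → 4-byte char (#2). Advance 4.
Byte at offset 8: 0xF0 = 11110000 → 4-byte char (#3). Advance 4.
Byte at offset 12: 0xF3 = 11110011 → 4-byte char (#4). Advance 4.
Byte at offset 16: 0xE0 = 11100000 → 3-byte char (#5). Advance 3.
Byte at offset 19: 0xF0 = 11110000 → 4-byte char (#6). Advance 4.
Byte at offset 23: 0xF0 = 11110000 → 4-byte char (#7). Advance 4.
Reached end at offset 27 after 7 code points.

7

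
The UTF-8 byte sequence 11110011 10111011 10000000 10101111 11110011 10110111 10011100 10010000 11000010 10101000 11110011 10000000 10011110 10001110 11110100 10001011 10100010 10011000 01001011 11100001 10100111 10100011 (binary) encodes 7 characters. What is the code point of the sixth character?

Offset 0: leading byte 0xF3 = 11110011 → 4-byte char #1 = F3 BB 80 AF.
Offset 4: leading byte 0xF3 = 11110011 → 4-byte char #2 = F3 B7 9C 90.
Offset 8: leading byte 0xC2 = 11000010 → 2-byte char #3 = C2 A8.
Offset 10: leading byte 0xF3 = 11110011 → 4-byte char #4 = F3 80 9E 8E.
Offset 14: leading byte 0xF4 = 11110100 → 4-byte char #5 = F4 8B A2 98.
Offset 18: leading byte 0x4B = 01001011 → 1-byte char #6 = 4B.
Leading byte 0x4B = 01001011 matches 0xxxxxxx → 1-byte sequence.
Byte 1: 0x4B = 01001011, payload 1001011 (7 bits).
Concatenate: 1001011 = 0x4B (7 bits → U+004B).

U+004B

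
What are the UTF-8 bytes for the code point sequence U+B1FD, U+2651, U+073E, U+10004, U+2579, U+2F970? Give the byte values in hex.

U+B1FD: 3-byte form → EB 87 BD.
U+2651: 3-byte form → E2 99 91.
U+073E: 2-byte form → DC BE.
U+10004: 4-byte form → F0 90 80 84.
U+2579: 3-byte form → E2 95 B9.
U+2F970: 4-byte form → F0 AF A5 B0.
Concatenated (19 bytes): EB 87 BD E2 99 91 DC BE F0 90 80 84 E2 95 B9 F0 AF A5 B0.

EB 87 BD E2 99 91 DC BE F0 90 80 84 E2 95 B9 F0 AF A5 B0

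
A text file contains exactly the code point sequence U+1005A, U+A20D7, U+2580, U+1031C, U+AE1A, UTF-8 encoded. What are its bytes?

F0 90 81 9A F2 A2 83 97 E2 96 80 F0 90 8C 9C EA B8 9A

U+1005A: 4-byte form → F0 90 81 9A.
U+A20D7: 4-byte form → F2 A2 83 97.
U+2580: 3-byte form → E2 96 80.
U+1031C: 4-byte form → F0 90 8C 9C.
U+AE1A: 3-byte form → EA B8 9A.
Concatenated (18 bytes): F0 90 81 9A F2 A2 83 97 E2 96 80 F0 90 8C 9C EA B8 9A.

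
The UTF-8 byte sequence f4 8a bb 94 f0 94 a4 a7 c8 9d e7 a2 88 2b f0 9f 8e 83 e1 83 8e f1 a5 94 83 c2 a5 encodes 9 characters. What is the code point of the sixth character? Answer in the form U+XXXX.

Offset 0: leading byte 0xF4 = 11110100 → 4-byte char #1 = F4 8A BB 94.
Offset 4: leading byte 0xF0 = 11110000 → 4-byte char #2 = F0 94 A4 A7.
Offset 8: leading byte 0xC8 = 11001000 → 2-byte char #3 = C8 9D.
Offset 10: leading byte 0xE7 = 11100111 → 3-byte char #4 = E7 A2 88.
Offset 13: leading byte 0x2B = 00101011 → 1-byte char #5 = 2B.
Offset 14: leading byte 0xF0 = 11110000 → 4-byte char #6 = F0 9F 8E 83.
Leading byte 0xF0 = 11110000 matches 11110xxx → 4-byte sequence.
Byte 1: 0xF0 = 11110000, payload 000 (3 bits).
Byte 2: 0x9F = 10011111 (10xxxxxx ✓), payload 011111.
Byte 3: 0x8E = 10001110 (10xxxxxx ✓), payload 001110.
Byte 4: 0x83 = 10000011 (10xxxxxx ✓), payload 000011.
Concatenate: 000011111001110000011 = 0x1F383 (21 bits → U+1F383).

U+1F383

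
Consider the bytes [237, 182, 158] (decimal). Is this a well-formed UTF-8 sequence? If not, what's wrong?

invalid (encodes a surrogate (U+D800–U+DFFF))

Structurally a 3-byte sequence; payload = 0xDD9E.
But 0xDD9E is in U+D800–U+DFFF, the surrogate range. Surrogates are not Unicode scalar values and are forbidden in UTF-8.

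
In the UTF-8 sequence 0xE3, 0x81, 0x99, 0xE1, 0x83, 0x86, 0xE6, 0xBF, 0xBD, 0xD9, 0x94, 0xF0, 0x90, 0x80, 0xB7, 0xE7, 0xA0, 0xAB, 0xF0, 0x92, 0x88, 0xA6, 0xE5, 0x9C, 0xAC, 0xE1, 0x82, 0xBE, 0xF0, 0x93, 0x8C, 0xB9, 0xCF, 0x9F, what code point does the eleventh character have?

U+03DF

Offset 0: leading byte 0xE3 = 11100011 → 3-byte char #1 = E3 81 99.
Offset 3: leading byte 0xE1 = 11100001 → 3-byte char #2 = E1 83 86.
Offset 6: leading byte 0xE6 = 11100110 → 3-byte char #3 = E6 BF BD.
Offset 9: leading byte 0xD9 = 11011001 → 2-byte char #4 = D9 94.
Offset 11: leading byte 0xF0 = 11110000 → 4-byte char #5 = F0 90 80 B7.
Offset 15: leading byte 0xE7 = 11100111 → 3-byte char #6 = E7 A0 AB.
Offset 18: leading byte 0xF0 = 11110000 → 4-byte char #7 = F0 92 88 A6.
Offset 22: leading byte 0xE5 = 11100101 → 3-byte char #8 = E5 9C AC.
Offset 25: leading byte 0xE1 = 11100001 → 3-byte char #9 = E1 82 BE.
Offset 28: leading byte 0xF0 = 11110000 → 4-byte char #10 = F0 93 8C B9.
Offset 32: leading byte 0xCF = 11001111 → 2-byte char #11 = CF 9F.
Leading byte 0xCF = 11001111 matches 110xxxxx → 2-byte sequence.
Byte 1: 0xCF = 11001111, payload 01111 (5 bits).
Byte 2: 0x9F = 10011111 (10xxxxxx ✓), payload 011111.
Concatenate: 01111011111 = 0x3DF (11 bits → U+03DF).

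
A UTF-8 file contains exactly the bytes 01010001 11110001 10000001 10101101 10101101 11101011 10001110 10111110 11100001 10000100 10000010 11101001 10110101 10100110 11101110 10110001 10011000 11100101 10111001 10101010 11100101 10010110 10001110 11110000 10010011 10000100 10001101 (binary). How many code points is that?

Byte at offset 0: 0x51 = 01010001 → 1-byte char (#1). Advance 1.
Byte at offset 1: 0xF1 = 11110001 → 4-byte char (#2). Advance 4.
Byte at offset 5: 0xEB = 11101011 → 3-byte char (#3). Advance 3.
Byte at offset 8: 0xE1 = 11100001 → 3-byte char (#4). Advance 3.
Byte at offset 11: 0xE9 = 11101001 → 3-byte char (#5). Advance 3.
Byte at offset 14: 0xEE = 11101110 → 3-byte char (#6). Advance 3.
Byte at offset 17: 0xE5 = 11100101 → 3-byte char (#7). Advance 3.
Byte at offset 20: 0xE5 = 11100101 → 3-byte char (#8). Advance 3.
Byte at offset 23: 0xF0 = 11110000 → 4-byte char (#9). Advance 4.
Reached end at offset 27 after 9 code points.

9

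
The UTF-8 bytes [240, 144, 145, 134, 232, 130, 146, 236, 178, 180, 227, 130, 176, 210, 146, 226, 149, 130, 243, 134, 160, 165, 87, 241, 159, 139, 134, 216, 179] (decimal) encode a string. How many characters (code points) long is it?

10

Byte at offset 0: 0xF0 = 11110000 → 4-byte char (#1). Advance 4.
Byte at offset 4: 0xE8 = 11101000 → 3-byte char (#2). Advance 3.
Byte at offset 7: 0xEC = 11101100 → 3-byte char (#3). Advance 3.
Byte at offset 10: 0xE3 = 11100011 → 3-byte char (#4). Advance 3.
Byte at offset 13: 0xD2 = 11010010 → 2-byte char (#5). Advance 2.
Byte at offset 15: 0xE2 = 11100010 → 3-byte char (#6). Advance 3.
Byte at offset 18: 0xF3 = 11110011 → 4-byte char (#7). Advance 4.
Byte at offset 22: 0x57 = 01010111 → 1-byte char (#8). Advance 1.
Byte at offset 23: 0xF1 = 11110001 → 4-byte char (#9). Advance 4.
Byte at offset 27: 0xD8 = 11011000 → 2-byte char (#10). Advance 2.
Reached end at offset 29 after 10 code points.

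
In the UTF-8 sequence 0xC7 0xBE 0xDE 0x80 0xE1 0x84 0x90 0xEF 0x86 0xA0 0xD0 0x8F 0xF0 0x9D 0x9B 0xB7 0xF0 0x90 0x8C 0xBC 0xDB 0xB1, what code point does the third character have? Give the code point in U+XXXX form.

U+1110

Offset 0: leading byte 0xC7 = 11000111 → 2-byte char #1 = C7 BE.
Offset 2: leading byte 0xDE = 11011110 → 2-byte char #2 = DE 80.
Offset 4: leading byte 0xE1 = 11100001 → 3-byte char #3 = E1 84 90.
Leading byte 0xE1 = 11100001 matches 1110xxxx → 3-byte sequence.
Byte 1: 0xE1 = 11100001, payload 0001 (4 bits).
Byte 2: 0x84 = 10000100 (10xxxxxx ✓), payload 000100.
Byte 3: 0x90 = 10010000 (10xxxxxx ✓), payload 010000.
Concatenate: 0001000100010000 = 0x1110 (16 bits → U+1110).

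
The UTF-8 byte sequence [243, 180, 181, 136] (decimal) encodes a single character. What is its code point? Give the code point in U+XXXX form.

U+F4D48

Leading byte 0xF3 = 11110011 matches 11110xxx → 4-byte sequence.
Byte 1: 0xF3 = 11110011, payload 011 (3 bits).
Byte 2: 0xB4 = 10110100 (10xxxxxx ✓), payload 110100.
Byte 3: 0xB5 = 10110101 (10xxxxxx ✓), payload 110101.
Byte 4: 0x88 = 10001000 (10xxxxxx ✓), payload 001000.
Concatenate: 011110100110101001000 = 0xF4D48 (21 bits → U+F4D48).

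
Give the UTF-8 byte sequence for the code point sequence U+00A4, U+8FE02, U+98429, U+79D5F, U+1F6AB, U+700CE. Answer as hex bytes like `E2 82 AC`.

U+00A4: 2-byte form → C2 A4.
U+8FE02: 4-byte form → F2 8F B8 82.
U+98429: 4-byte form → F2 98 90 A9.
U+79D5F: 4-byte form → F1 B9 B5 9F.
U+1F6AB: 4-byte form → F0 9F 9A AB.
U+700CE: 4-byte form → F1 B0 83 8E.
Concatenated (22 bytes): C2 A4 F2 8F B8 82 F2 98 90 A9 F1 B9 B5 9F F0 9F 9A AB F1 B0 83 8E.

C2 A4 F2 8F B8 82 F2 98 90 A9 F1 B9 B5 9F F0 9F 9A AB F1 B0 83 8E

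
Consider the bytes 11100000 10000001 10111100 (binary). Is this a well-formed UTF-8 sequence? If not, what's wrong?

invalid (overlong encoding)

Leading byte 0xE0 = 11100000 → 3-byte form.
Continuation bytes all match 10xxxxxx. Payload decodes to 0x7C.
But 0x7C < 0x800, the minimum for a 3-byte sequence — this is an overlong encoding.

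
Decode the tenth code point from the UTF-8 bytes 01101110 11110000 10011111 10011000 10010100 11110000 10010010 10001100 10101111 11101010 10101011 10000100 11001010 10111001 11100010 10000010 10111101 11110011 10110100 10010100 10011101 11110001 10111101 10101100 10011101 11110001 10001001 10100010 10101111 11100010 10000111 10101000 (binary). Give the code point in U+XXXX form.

U+21E8

Offset 0: leading byte 0x6E = 01101110 → 1-byte char #1 = 6E.
Offset 1: leading byte 0xF0 = 11110000 → 4-byte char #2 = F0 9F 98 94.
Offset 5: leading byte 0xF0 = 11110000 → 4-byte char #3 = F0 92 8C AF.
Offset 9: leading byte 0xEA = 11101010 → 3-byte char #4 = EA AB 84.
Offset 12: leading byte 0xCA = 11001010 → 2-byte char #5 = CA B9.
Offset 14: leading byte 0xE2 = 11100010 → 3-byte char #6 = E2 82 BD.
Offset 17: leading byte 0xF3 = 11110011 → 4-byte char #7 = F3 B4 94 9D.
Offset 21: leading byte 0xF1 = 11110001 → 4-byte char #8 = F1 BD AC 9D.
Offset 25: leading byte 0xF1 = 11110001 → 4-byte char #9 = F1 89 A2 AF.
Offset 29: leading byte 0xE2 = 11100010 → 3-byte char #10 = E2 87 A8.
Leading byte 0xE2 = 11100010 matches 1110xxxx → 3-byte sequence.
Byte 1: 0xE2 = 11100010, payload 0010 (4 bits).
Byte 2: 0x87 = 10000111 (10xxxxxx ✓), payload 000111.
Byte 3: 0xA8 = 10101000 (10xxxxxx ✓), payload 101000.
Concatenate: 0010000111101000 = 0x21E8 (16 bits → U+21E8).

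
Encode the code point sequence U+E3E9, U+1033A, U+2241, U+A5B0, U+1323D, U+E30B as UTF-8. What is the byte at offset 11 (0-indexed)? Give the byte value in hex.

0x96

U+E3E9 → 3-byte form EE 8F A9 at offsets 0–2.
U+1033A → 4-byte form F0 90 8C BA at offsets 3–6.
U+2241 → 3-byte form E2 89 81 at offsets 7–9.
U+A5B0 → 3-byte form EA 96 B0 at offsets 10–12.
Offset 11 falls in char 4's range; it's byte 2 of EA 96 B0 = 0x96.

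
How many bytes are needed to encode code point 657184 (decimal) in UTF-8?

4

U+A0720 = 0xA0720. UTF-8 uses 1 byte below 0x80, 2 below 0x800, 3 below 0x10000, 4 up to 0x10FFFF. 0xA0720 is in U+10000–U+10FFFF → 4 bytes.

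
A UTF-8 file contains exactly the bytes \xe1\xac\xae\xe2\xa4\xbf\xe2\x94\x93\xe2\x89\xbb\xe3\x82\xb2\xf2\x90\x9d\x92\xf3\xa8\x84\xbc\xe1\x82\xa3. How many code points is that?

Byte at offset 0: 0xE1 = 11100001 → 3-byte char (#1). Advance 3.
Byte at offset 3: 0xE2 = 11100010 → 3-byte char (#2). Advance 3.
Byte at offset 6: 0xE2 = 11100010 → 3-byte char (#3). Advance 3.
Byte at offset 9: 0xE2 = 11100010 → 3-byte char (#4). Advance 3.
Byte at offset 12: 0xE3 = 11100011 → 3-byte char (#5). Advance 3.
Byte at offset 15: 0xF2 = 11110010 → 4-byte char (#6). Advance 4.
Byte at offset 19: 0xF3 = 11110011 → 4-byte char (#7). Advance 4.
Byte at offset 23: 0xE1 = 11100001 → 3-byte char (#8). Advance 3.
Reached end at offset 26 after 8 code points.

8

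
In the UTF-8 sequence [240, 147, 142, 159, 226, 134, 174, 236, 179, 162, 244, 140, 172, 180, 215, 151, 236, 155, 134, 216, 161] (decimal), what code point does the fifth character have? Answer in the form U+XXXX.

U+05D7

Offset 0: leading byte 0xF0 = 11110000 → 4-byte char #1 = F0 93 8E 9F.
Offset 4: leading byte 0xE2 = 11100010 → 3-byte char #2 = E2 86 AE.
Offset 7: leading byte 0xEC = 11101100 → 3-byte char #3 = EC B3 A2.
Offset 10: leading byte 0xF4 = 11110100 → 4-byte char #4 = F4 8C AC B4.
Offset 14: leading byte 0xD7 = 11010111 → 2-byte char #5 = D7 97.
Leading byte 0xD7 = 11010111 matches 110xxxxx → 2-byte sequence.
Byte 1: 0xD7 = 11010111, payload 10111 (5 bits).
Byte 2: 0x97 = 10010111 (10xxxxxx ✓), payload 010111.
Concatenate: 10111010111 = 0x5D7 (11 bits → U+05D7).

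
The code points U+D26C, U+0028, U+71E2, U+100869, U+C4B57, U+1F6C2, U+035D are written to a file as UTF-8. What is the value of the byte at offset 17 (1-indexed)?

1-indexed offset 17 is 0-indexed offset 16.
U+D26C → 3-byte form ED 89 AC at offsets 0–2.
U+0028 → 1-byte form 28 at offsets 3–3.
U+71E2 → 3-byte form E7 87 A2 at offsets 4–6.
U+100869 → 4-byte form F4 80 A1 A9 at offsets 7–10.
U+C4B57 → 4-byte form F3 84 AD 97 at offsets 11–14.
U+1F6C2 → 4-byte form F0 9F 9B 82 at offsets 15–18.
Offset 16 falls in char 6's range; it's byte 2 of F0 9F 9B 82 = 0x9F.

0x9F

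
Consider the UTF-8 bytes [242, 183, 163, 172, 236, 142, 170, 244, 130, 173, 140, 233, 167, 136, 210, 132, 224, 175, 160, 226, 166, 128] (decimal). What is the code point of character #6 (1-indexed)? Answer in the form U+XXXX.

Offset 0: leading byte 0xF2 = 11110010 → 4-byte char #1 = F2 B7 A3 AC.
Offset 4: leading byte 0xEC = 11101100 → 3-byte char #2 = EC 8E AA.
Offset 7: leading byte 0xF4 = 11110100 → 4-byte char #3 = F4 82 AD 8C.
Offset 11: leading byte 0xE9 = 11101001 → 3-byte char #4 = E9 A7 88.
Offset 14: leading byte 0xD2 = 11010010 → 2-byte char #5 = D2 84.
Offset 16: leading byte 0xE0 = 11100000 → 3-byte char #6 = E0 AF A0.
Leading byte 0xE0 = 11100000 matches 1110xxxx → 3-byte sequence.
Byte 1: 0xE0 = 11100000, payload 0000 (4 bits).
Byte 2: 0xAF = 10101111 (10xxxxxx ✓), payload 101111.
Byte 3: 0xA0 = 10100000 (10xxxxxx ✓), payload 100000.
Concatenate: 0000101111100000 = 0xBE0 (16 bits → U+0BE0).

U+0BE0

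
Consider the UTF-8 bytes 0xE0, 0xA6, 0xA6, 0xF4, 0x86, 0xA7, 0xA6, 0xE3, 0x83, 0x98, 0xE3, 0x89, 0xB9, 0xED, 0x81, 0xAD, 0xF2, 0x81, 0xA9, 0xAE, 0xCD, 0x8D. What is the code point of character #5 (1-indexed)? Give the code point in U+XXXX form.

U+D06D

Offset 0: leading byte 0xE0 = 11100000 → 3-byte char #1 = E0 A6 A6.
Offset 3: leading byte 0xF4 = 11110100 → 4-byte char #2 = F4 86 A7 A6.
Offset 7: leading byte 0xE3 = 11100011 → 3-byte char #3 = E3 83 98.
Offset 10: leading byte 0xE3 = 11100011 → 3-byte char #4 = E3 89 B9.
Offset 13: leading byte 0xED = 11101101 → 3-byte char #5 = ED 81 AD.
Leading byte 0xED = 11101101 matches 1110xxxx → 3-byte sequence.
Byte 1: 0xED = 11101101, payload 1101 (4 bits).
Byte 2: 0x81 = 10000001 (10xxxxxx ✓), payload 000001.
Byte 3: 0xAD = 10101101 (10xxxxxx ✓), payload 101101.
Concatenate: 1101000001101101 = 0xD06D (16 bits → U+D06D).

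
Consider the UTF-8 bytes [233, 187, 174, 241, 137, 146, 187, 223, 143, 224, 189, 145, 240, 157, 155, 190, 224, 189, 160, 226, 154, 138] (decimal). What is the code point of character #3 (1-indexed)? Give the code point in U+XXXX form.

U+07CF

Offset 0: leading byte 0xE9 = 11101001 → 3-byte char #1 = E9 BB AE.
Offset 3: leading byte 0xF1 = 11110001 → 4-byte char #2 = F1 89 92 BB.
Offset 7: leading byte 0xDF = 11011111 → 2-byte char #3 = DF 8F.
Leading byte 0xDF = 11011111 matches 110xxxxx → 2-byte sequence.
Byte 1: 0xDF = 11011111, payload 11111 (5 bits).
Byte 2: 0x8F = 10001111 (10xxxxxx ✓), payload 001111.
Concatenate: 11111001111 = 0x7CF (11 bits → U+07CF).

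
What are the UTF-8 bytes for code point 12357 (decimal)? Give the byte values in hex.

E3 81 85

U+3045 = 0x3045 = 12357 decimal. In range U+0800–U+FFFF → 3-byte form: 1110xxxx 10xxxxxx 10xxxxxx.
Binary (16 bits): 0011000001000101.
Split 4+6+6: 0011 | 000001 | 000101.
Byte 1: 11100011 = 0xE3.
Byte 2: 10000001 = 0x81.
Byte 3: 10000101 = 0x85.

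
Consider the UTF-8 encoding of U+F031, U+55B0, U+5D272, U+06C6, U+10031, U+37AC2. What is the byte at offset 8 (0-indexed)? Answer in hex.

0x89

U+F031 → 3-byte form EF 80 B1 at offsets 0–2.
U+55B0 → 3-byte form E5 96 B0 at offsets 3–5.
U+5D272 → 4-byte form F1 9D 89 B2 at offsets 6–9.
Offset 8 falls in char 3's range; it's byte 3 of F1 9D 89 B2 = 0x89.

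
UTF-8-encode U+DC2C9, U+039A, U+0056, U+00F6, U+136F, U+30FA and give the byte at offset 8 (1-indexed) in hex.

0xC3

1-indexed offset 8 is 0-indexed offset 7.
U+DC2C9 → 4-byte form F3 9C 8B 89 at offsets 0–3.
U+039A → 2-byte form CE 9A at offsets 4–5.
U+0056 → 1-byte form 56 at offsets 6–6.
U+00F6 → 2-byte form C3 B6 at offsets 7–8.
Offset 7 falls in char 4's range; it's byte 1 of C3 B6 = 0xC3.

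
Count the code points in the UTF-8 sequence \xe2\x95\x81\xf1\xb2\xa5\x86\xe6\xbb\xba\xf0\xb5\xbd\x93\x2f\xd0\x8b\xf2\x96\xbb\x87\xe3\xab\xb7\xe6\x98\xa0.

Byte at offset 0: 0xE2 = 11100010 → 3-byte char (#1). Advance 3.
Byte at offset 3: 0xF1 = 11110001 → 4-byte char (#2). Advance 4.
Byte at offset 7: 0xE6 = 11100110 → 3-byte char (#3). Advance 3.
Byte at offset 10: 0xF0 = 11110000 → 4-byte char (#4). Advance 4.
Byte at offset 14: 0x2F = 00101111 → 1-byte char (#5). Advance 1.
Byte at offset 15: 0xD0 = 11010000 → 2-byte char (#6). Advance 2.
Byte at offset 17: 0xF2 = 11110010 → 4-byte char (#7). Advance 4.
Byte at offset 21: 0xE3 = 11100011 → 3-byte char (#8). Advance 3.
Byte at offset 24: 0xE6 = 11100110 → 3-byte char (#9). Advance 3.
Reached end at offset 27 after 9 code points.

9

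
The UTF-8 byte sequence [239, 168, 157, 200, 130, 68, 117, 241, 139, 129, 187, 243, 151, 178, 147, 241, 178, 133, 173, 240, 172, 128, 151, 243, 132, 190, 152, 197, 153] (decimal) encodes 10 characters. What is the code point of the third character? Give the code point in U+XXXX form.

Offset 0: leading byte 0xEF = 11101111 → 3-byte char #1 = EF A8 9D.
Offset 3: leading byte 0xC8 = 11001000 → 2-byte char #2 = C8 82.
Offset 5: leading byte 0x44 = 01000100 → 1-byte char #3 = 44.
Leading byte 0x44 = 01000100 matches 0xxxxxxx → 1-byte sequence.
Byte 1: 0x44 = 01000100, payload 1000100 (7 bits).
Concatenate: 1000100 = 0x44 (7 bits → U+0044).

U+0044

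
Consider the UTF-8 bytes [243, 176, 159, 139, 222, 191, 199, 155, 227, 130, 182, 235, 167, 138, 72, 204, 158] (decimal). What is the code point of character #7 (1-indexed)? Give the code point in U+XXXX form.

U+031E

Offset 0: leading byte 0xF3 = 11110011 → 4-byte char #1 = F3 B0 9F 8B.
Offset 4: leading byte 0xDE = 11011110 → 2-byte char #2 = DE BF.
Offset 6: leading byte 0xC7 = 11000111 → 2-byte char #3 = C7 9B.
Offset 8: leading byte 0xE3 = 11100011 → 3-byte char #4 = E3 82 B6.
Offset 11: leading byte 0xEB = 11101011 → 3-byte char #5 = EB A7 8A.
Offset 14: leading byte 0x48 = 01001000 → 1-byte char #6 = 48.
Offset 15: leading byte 0xCC = 11001100 → 2-byte char #7 = CC 9E.
Leading byte 0xCC = 11001100 matches 110xxxxx → 2-byte sequence.
Byte 1: 0xCC = 11001100, payload 01100 (5 bits).
Byte 2: 0x9E = 10011110 (10xxxxxx ✓), payload 011110.
Concatenate: 01100011110 = 0x31E (11 bits → U+031E).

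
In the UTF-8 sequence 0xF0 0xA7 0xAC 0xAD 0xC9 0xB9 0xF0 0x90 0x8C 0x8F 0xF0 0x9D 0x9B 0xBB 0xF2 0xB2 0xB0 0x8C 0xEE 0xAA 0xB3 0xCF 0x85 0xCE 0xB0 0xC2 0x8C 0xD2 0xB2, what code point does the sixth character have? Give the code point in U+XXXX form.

Offset 0: leading byte 0xF0 = 11110000 → 4-byte char #1 = F0 A7 AC AD.
Offset 4: leading byte 0xC9 = 11001001 → 2-byte char #2 = C9 B9.
Offset 6: leading byte 0xF0 = 11110000 → 4-byte char #3 = F0 90 8C 8F.
Offset 10: leading byte 0xF0 = 11110000 → 4-byte char #4 = F0 9D 9B BB.
Offset 14: leading byte 0xF2 = 11110010 → 4-byte char #5 = F2 B2 B0 8C.
Offset 18: leading byte 0xEE = 11101110 → 3-byte char #6 = EE AA B3.
Leading byte 0xEE = 11101110 matches 1110xxxx → 3-byte sequence.
Byte 1: 0xEE = 11101110, payload 1110 (4 bits).
Byte 2: 0xAA = 10101010 (10xxxxxx ✓), payload 101010.
Byte 3: 0xB3 = 10110011 (10xxxxxx ✓), payload 110011.
Concatenate: 1110101010110011 = 0xEAB3 (16 bits → U+EAB3).

U+EAB3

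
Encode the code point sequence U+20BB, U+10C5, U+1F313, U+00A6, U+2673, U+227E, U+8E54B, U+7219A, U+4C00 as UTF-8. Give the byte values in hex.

E2 82 BB E1 83 85 F0 9F 8C 93 C2 A6 E2 99 B3 E2 89 BE F2 8E 95 8B F1 B2 86 9A E4 B0 80

U+20BB: 3-byte form → E2 82 BB.
U+10C5: 3-byte form → E1 83 85.
U+1F313: 4-byte form → F0 9F 8C 93.
U+00A6: 2-byte form → C2 A6.
U+2673: 3-byte form → E2 99 B3.
U+227E: 3-byte form → E2 89 BE.
U+8E54B: 4-byte form → F2 8E 95 8B.
U+7219A: 4-byte form → F1 B2 86 9A.
U+4C00: 3-byte form → E4 B0 80.
Concatenated (29 bytes): E2 82 BB E1 83 85 F0 9F 8C 93 C2 A6 E2 99 B3 E2 89 BE F2 8E 95 8B F1 B2 86 9A E4 B0 80.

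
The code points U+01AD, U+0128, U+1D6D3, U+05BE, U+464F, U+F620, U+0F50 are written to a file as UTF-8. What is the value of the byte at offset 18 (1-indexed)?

1-indexed offset 18 is 0-indexed offset 17.
U+01AD → 2-byte form C6 AD at offsets 0–1.
U+0128 → 2-byte form C4 A8 at offsets 2–3.
U+1D6D3 → 4-byte form F0 9D 9B 93 at offsets 4–7.
U+05BE → 2-byte form D6 BE at offsets 8–9.
U+464F → 3-byte form E4 99 8F at offsets 10–12.
U+F620 → 3-byte form EF 98 A0 at offsets 13–15.
U+0F50 → 3-byte form E0 BD 90 at offsets 16–18.
Offset 17 falls in char 7's range; it's byte 2 of E0 BD 90 = 0xBD.

0xBD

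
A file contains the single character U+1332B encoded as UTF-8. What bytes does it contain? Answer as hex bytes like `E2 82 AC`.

F0 93 8C AB

U+1332B = 0x1332B = 78635 decimal. In range U+10000–U+10FFFF → 4-byte form: 11110xxx 10xxxxxx 10xxxxxx 10xxxxxx.
Binary (21 bits): 000010011001100101011.
Split 3+6+6+6: 000 | 010011 | 001100 | 101011.
Byte 1: 11110000 = 0xF0.
Byte 2: 10010011 = 0x93.
Byte 3: 10001100 = 0x8C.
Byte 4: 10101011 = 0xAB.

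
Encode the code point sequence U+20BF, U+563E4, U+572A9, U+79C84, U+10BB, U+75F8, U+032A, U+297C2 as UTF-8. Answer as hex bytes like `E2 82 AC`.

E2 82 BF F1 96 8F A4 F1 97 8A A9 F1 B9 B2 84 E1 82 BB E7 97 B8 CC AA F0 A9 9F 82

U+20BF: 3-byte form → E2 82 BF.
U+563E4: 4-byte form → F1 96 8F A4.
U+572A9: 4-byte form → F1 97 8A A9.
U+79C84: 4-byte form → F1 B9 B2 84.
U+10BB: 3-byte form → E1 82 BB.
U+75F8: 3-byte form → E7 97 B8.
U+032A: 2-byte form → CC AA.
U+297C2: 4-byte form → F0 A9 9F 82.
Concatenated (27 bytes): E2 82 BF F1 96 8F A4 F1 97 8A A9 F1 B9 B2 84 E1 82 BB E7 97 B8 CC AA F0 A9 9F 82.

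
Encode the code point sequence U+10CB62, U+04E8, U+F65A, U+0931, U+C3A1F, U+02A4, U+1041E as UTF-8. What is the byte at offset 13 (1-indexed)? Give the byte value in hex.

1-indexed offset 13 is 0-indexed offset 12.
U+10CB62 → 4-byte form F4 8C AD A2 at offsets 0–3.
U+04E8 → 2-byte form D3 A8 at offsets 4–5.
U+F65A → 3-byte form EF 99 9A at offsets 6–8.
U+0931 → 3-byte form E0 A4 B1 at offsets 9–11.
U+C3A1F → 4-byte form F3 83 A8 9F at offsets 12–15.
Offset 12 falls in char 5's range; it's byte 1 of F3 83 A8 9F = 0xF3.

0xF3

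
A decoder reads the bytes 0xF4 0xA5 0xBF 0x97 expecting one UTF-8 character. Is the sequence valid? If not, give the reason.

invalid (encodes a value above U+10FFFF)

Leading byte 0xF4 = 11110100 → 4-byte form.
Payload = 0x125FD7, which exceeds U+10FFFF, the maximum Unicode code point. (Leading bytes F5–FF, or F4 followed by ≥ 0x90, are invalid.)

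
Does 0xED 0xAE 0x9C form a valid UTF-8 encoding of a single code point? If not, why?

Structurally a 3-byte sequence; payload = 0xDB9C.
But 0xDB9C is in U+D800–U+DFFF, the surrogate range. Surrogates are not Unicode scalar values and are forbidden in UTF-8.

invalid (encodes a surrogate (U+D800–U+DFFF))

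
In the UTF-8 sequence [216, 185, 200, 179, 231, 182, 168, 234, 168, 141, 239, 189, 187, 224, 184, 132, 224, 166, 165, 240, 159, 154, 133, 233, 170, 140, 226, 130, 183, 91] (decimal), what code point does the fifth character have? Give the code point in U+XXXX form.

Offset 0: leading byte 0xD8 = 11011000 → 2-byte char #1 = D8 B9.
Offset 2: leading byte 0xC8 = 11001000 → 2-byte char #2 = C8 B3.
Offset 4: leading byte 0xE7 = 11100111 → 3-byte char #3 = E7 B6 A8.
Offset 7: leading byte 0xEA = 11101010 → 3-byte char #4 = EA A8 8D.
Offset 10: leading byte 0xEF = 11101111 → 3-byte char #5 = EF BD BB.
Leading byte 0xEF = 11101111 matches 1110xxxx → 3-byte sequence.
Byte 1: 0xEF = 11101111, payload 1111 (4 bits).
Byte 2: 0xBD = 10111101 (10xxxxxx ✓), payload 111101.
Byte 3: 0xBB = 10111011 (10xxxxxx ✓), payload 111011.
Concatenate: 1111111101111011 = 0xFF7B (16 bits → U+FF7B).

U+FF7B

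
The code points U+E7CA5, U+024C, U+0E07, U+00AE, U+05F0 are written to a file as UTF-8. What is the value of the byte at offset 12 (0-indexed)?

0xB0

U+E7CA5 → 4-byte form F3 A7 B2 A5 at offsets 0–3.
U+024C → 2-byte form C9 8C at offsets 4–5.
U+0E07 → 3-byte form E0 B8 87 at offsets 6–8.
U+00AE → 2-byte form C2 AE at offsets 9–10.
U+05F0 → 2-byte form D7 B0 at offsets 11–12.
Offset 12 falls in char 5's range; it's byte 2 of D7 B0 = 0xB0.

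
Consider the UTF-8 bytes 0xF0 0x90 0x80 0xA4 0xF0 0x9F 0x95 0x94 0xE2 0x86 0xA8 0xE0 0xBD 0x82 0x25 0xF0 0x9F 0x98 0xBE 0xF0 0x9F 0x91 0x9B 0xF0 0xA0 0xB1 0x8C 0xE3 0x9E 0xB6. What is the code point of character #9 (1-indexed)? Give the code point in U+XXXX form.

U+37B6

Offset 0: leading byte 0xF0 = 11110000 → 4-byte char #1 = F0 90 80 A4.
Offset 4: leading byte 0xF0 = 11110000 → 4-byte char #2 = F0 9F 95 94.
Offset 8: leading byte 0xE2 = 11100010 → 3-byte char #3 = E2 86 A8.
Offset 11: leading byte 0xE0 = 11100000 → 3-byte char #4 = E0 BD 82.
Offset 14: leading byte 0x25 = 00100101 → 1-byte char #5 = 25.
Offset 15: leading byte 0xF0 = 11110000 → 4-byte char #6 = F0 9F 98 BE.
Offset 19: leading byte 0xF0 = 11110000 → 4-byte char #7 = F0 9F 91 9B.
Offset 23: leading byte 0xF0 = 11110000 → 4-byte char #8 = F0 A0 B1 8C.
Offset 27: leading byte 0xE3 = 11100011 → 3-byte char #9 = E3 9E B6.
Leading byte 0xE3 = 11100011 matches 1110xxxx → 3-byte sequence.
Byte 1: 0xE3 = 11100011, payload 0011 (4 bits).
Byte 2: 0x9E = 10011110 (10xxxxxx ✓), payload 011110.
Byte 3: 0xB6 = 10110110 (10xxxxxx ✓), payload 110110.
Concatenate: 0011011110110110 = 0x37B6 (16 bits → U+37B6).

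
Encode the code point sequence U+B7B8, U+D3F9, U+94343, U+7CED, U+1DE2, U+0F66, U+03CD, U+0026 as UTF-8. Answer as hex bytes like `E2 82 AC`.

U+B7B8: 3-byte form → EB 9E B8.
U+D3F9: 3-byte form → ED 8F B9.
U+94343: 4-byte form → F2 94 8D 83.
U+7CED: 3-byte form → E7 B3 AD.
U+1DE2: 3-byte form → E1 B7 A2.
U+0F66: 3-byte form → E0 BD A6.
U+03CD: 2-byte form → CF 8D.
U+0026: 1-byte form → 26.
Concatenated (22 bytes): EB 9E B8 ED 8F B9 F2 94 8D 83 E7 B3 AD E1 B7 A2 E0 BD A6 CF 8D 26.

EB 9E B8 ED 8F B9 F2 94 8D 83 E7 B3 AD E1 B7 A2 E0 BD A6 CF 8D 26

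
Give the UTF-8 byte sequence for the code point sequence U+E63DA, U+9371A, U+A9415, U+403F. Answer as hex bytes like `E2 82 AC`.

F3 A6 8F 9A F2 93 9C 9A F2 A9 90 95 E4 80 BF

U+E63DA: 4-byte form → F3 A6 8F 9A.
U+9371A: 4-byte form → F2 93 9C 9A.
U+A9415: 4-byte form → F2 A9 90 95.
U+403F: 3-byte form → E4 80 BF.
Concatenated (15 bytes): F3 A6 8F 9A F2 93 9C 9A F2 A9 90 95 E4 80 BF.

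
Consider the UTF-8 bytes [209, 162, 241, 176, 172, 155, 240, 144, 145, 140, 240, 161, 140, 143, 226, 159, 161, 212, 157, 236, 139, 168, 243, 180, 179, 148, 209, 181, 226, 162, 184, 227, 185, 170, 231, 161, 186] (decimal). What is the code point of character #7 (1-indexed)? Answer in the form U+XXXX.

Offset 0: leading byte 0xD1 = 11010001 → 2-byte char #1 = D1 A2.
Offset 2: leading byte 0xF1 = 11110001 → 4-byte char #2 = F1 B0 AC 9B.
Offset 6: leading byte 0xF0 = 11110000 → 4-byte char #3 = F0 90 91 8C.
Offset 10: leading byte 0xF0 = 11110000 → 4-byte char #4 = F0 A1 8C 8F.
Offset 14: leading byte 0xE2 = 11100010 → 3-byte char #5 = E2 9F A1.
Offset 17: leading byte 0xD4 = 11010100 → 2-byte char #6 = D4 9D.
Offset 19: leading byte 0xEC = 11101100 → 3-byte char #7 = EC 8B A8.
Leading byte 0xEC = 11101100 matches 1110xxxx → 3-byte sequence.
Byte 1: 0xEC = 11101100, payload 1100 (4 bits).
Byte 2: 0x8B = 10001011 (10xxxxxx ✓), payload 001011.
Byte 3: 0xA8 = 10101000 (10xxxxxx ✓), payload 101000.
Concatenate: 1100001011101000 = 0xC2E8 (16 bits → U+C2E8).

U+C2E8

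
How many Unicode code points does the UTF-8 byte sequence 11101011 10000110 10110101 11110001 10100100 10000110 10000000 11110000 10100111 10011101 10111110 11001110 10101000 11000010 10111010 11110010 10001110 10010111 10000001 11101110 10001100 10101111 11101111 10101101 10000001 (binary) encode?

8

Byte at offset 0: 0xEB = 11101011 → 3-byte char (#1). Advance 3.
Byte at offset 3: 0xF1 = 11110001 → 4-byte char (#2). Advance 4.
Byte at offset 7: 0xF0 = 11110000 → 4-byte char (#3). Advance 4.
Byte at offset 11: 0xCE = 11001110 → 2-byte char (#4). Advance 2.
Byte at offset 13: 0xC2 = 11000010 → 2-byte char (#5). Advance 2.
Byte at offset 15: 0xF2 = 11110010 → 4-byte char (#6). Advance 4.
Byte at offset 19: 0xEE = 11101110 → 3-byte char (#7). Advance 3.
Byte at offset 22: 0xEF = 11101111 → 3-byte char (#8). Advance 3.
Reached end at offset 25 after 8 code points.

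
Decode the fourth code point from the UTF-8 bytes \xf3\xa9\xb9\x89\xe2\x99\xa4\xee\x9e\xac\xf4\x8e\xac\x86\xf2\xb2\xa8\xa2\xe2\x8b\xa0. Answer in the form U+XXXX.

U+10EB06

Offset 0: leading byte 0xF3 = 11110011 → 4-byte char #1 = F3 A9 B9 89.
Offset 4: leading byte 0xE2 = 11100010 → 3-byte char #2 = E2 99 A4.
Offset 7: leading byte 0xEE = 11101110 → 3-byte char #3 = EE 9E AC.
Offset 10: leading byte 0xF4 = 11110100 → 4-byte char #4 = F4 8E AC 86.
Leading byte 0xF4 = 11110100 matches 11110xxx → 4-byte sequence.
Byte 1: 0xF4 = 11110100, payload 100 (3 bits).
Byte 2: 0x8E = 10001110 (10xxxxxx ✓), payload 001110.
Byte 3: 0xAC = 10101100 (10xxxxxx ✓), payload 101100.
Byte 4: 0x86 = 10000110 (10xxxxxx ✓), payload 000110.
Concatenate: 100001110101100000110 = 0x10EB06 (21 bits → U+10EB06).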